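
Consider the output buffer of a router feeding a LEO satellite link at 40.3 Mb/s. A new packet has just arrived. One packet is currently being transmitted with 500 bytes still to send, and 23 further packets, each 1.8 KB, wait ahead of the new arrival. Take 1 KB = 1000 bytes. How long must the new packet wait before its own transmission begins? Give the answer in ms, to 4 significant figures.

8.318 ms

Each queued packet: L/R = 14400/40300000 = 0.35732 ms.
23 queued → 8.21836 ms.
Plus remaining 4000 bits of current packet: 0.0992556 ms.
Queuing delay = 8.318 ms.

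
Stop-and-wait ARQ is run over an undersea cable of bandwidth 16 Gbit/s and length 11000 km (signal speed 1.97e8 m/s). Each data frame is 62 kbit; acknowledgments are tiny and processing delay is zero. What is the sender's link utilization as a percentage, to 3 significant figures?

0.00347 %

t_tx = L/R = 62000/16000000000 = 3.875e-06 s.
t_prop = 11000000/197000000 = 0.0558376 s; RTT = 0.111675 s.
Cycle = t_tx + RTT = 0.111679 s.
Utilization = t_tx / cycle = 3.875e-06/0.111679 = 0.00347 %.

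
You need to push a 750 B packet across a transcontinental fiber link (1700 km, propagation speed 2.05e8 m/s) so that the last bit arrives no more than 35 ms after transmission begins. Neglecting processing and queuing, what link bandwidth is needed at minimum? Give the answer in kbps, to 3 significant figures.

225 kbps

L = 6000 bits.
Propagation delay = 1700000 / 2.05e+08 = 8.29268 ms.
Transmission budget = 35 − 8.29268 = 26.7073 ms.
R ≥ L / t_tx = 6000 bits / 0.0267073 s = 225 kbps.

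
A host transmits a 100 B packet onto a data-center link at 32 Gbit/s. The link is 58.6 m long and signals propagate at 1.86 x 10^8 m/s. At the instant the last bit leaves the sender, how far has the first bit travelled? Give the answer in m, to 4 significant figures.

4.650 m

t_tx = L/R = 800/32000000000 = 2.5e-08 s.
Distance = s × t_tx = 186000000 × 2.5e-08 = 4.650 m.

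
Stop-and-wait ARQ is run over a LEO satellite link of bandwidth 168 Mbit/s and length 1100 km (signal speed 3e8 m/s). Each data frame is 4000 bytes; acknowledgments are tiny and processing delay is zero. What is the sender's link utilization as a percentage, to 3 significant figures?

2.53 %

t_tx = L/R = 32000/168000000 = 0.000190476 s.
t_prop = 1100000/300000000 = 0.00366667 s; RTT = 0.00733333 s.
Cycle = t_tx + RTT = 0.00752381 s.
Utilization = t_tx / cycle = 0.000190476/0.00752381 = 2.53 %.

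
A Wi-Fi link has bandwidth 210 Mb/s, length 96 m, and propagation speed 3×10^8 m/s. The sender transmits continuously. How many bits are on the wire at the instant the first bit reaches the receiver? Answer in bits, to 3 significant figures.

Propagation delay = 96 / 300000000 = 3.2e-07 s.
BDP = R × t_prop = 210000000 × 3.2e-07 = 67.2 bits.

67.2 bits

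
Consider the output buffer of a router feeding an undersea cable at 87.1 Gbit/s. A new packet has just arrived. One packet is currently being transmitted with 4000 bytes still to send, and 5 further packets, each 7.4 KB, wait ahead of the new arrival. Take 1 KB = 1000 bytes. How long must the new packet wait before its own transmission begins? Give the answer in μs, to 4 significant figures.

Each queued packet: L/R = 59200/87100000000 = 0.679679 μs.
5 queued → 3.39839 μs.
Plus remaining 32000 bits of current packet: 0.367394 μs.
Queuing delay = 3.766 μs.

3.766 μs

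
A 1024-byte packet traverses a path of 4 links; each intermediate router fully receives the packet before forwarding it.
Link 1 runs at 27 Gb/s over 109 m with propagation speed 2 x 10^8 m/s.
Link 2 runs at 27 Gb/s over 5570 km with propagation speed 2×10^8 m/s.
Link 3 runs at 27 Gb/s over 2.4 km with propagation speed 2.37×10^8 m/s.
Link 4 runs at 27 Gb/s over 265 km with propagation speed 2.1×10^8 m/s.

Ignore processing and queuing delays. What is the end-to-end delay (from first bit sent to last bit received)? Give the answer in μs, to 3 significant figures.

29100 μs

L = 1024 × 8 = 8192 bits.
Transmission delay per hop = L/R = 8192/27000000000 = 0.303407 μs; 4 hops → 1.21363 μs.
Propagation delays (d/s per hop): 0.545, 27850, 10.1266, 1261.9 μs; sum = 29122.6 μs.
End-to-end = 29100 μs.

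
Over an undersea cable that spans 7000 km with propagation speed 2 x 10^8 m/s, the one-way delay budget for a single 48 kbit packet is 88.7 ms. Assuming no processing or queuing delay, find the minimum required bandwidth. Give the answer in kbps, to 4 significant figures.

Propagation delay = 7000000 / 200000000 = 35 ms.
Transmission budget = 88.7 − 35 = 53.7 ms.
R ≥ L / t_tx = 48000 bits / 0.0537 s = 893.9 kbps.

893.9 kbps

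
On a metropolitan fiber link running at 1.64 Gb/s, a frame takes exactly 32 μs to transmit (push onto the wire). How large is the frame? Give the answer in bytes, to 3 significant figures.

6560 bytes

L = R × t_tx = 1640000000 b/s × 3.2e-05 s = 52480 bits.
In bytes: 52480 / 8 = 6560 bytes.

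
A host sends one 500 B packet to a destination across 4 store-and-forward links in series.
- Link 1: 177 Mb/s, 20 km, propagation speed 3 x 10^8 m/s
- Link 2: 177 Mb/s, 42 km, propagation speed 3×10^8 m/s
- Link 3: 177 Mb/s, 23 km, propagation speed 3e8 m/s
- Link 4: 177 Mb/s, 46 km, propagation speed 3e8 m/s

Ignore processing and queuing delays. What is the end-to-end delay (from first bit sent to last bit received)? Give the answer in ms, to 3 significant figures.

0.527 ms

L = 500 × 8 = 4000 bits.
Transmission delay per hop = L/R = 4000/177000000 = 0.0225989 ms; 4 hops → 0.0903955 ms.
Propagation delays (d/s per hop): 0.0666667, 0.14, 0.0766667, 0.153333 ms; sum = 0.436667 ms.
End-to-end = 0.527 ms.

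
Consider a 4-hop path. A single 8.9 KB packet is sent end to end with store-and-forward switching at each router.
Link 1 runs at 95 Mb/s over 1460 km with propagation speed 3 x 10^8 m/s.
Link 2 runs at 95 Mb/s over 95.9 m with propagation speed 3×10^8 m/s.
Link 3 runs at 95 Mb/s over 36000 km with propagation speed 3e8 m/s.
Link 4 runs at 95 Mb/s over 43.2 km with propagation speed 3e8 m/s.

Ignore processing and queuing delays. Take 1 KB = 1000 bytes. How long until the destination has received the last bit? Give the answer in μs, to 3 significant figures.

L = 71200 bits.
Transmission delay per hop = L/R = 71200/95000000 = 749.474 μs; 4 hops → 2997.89 μs.
Propagation delays (d/s per hop): 4866.67, 0.319667, 120000, 144 μs; sum = 125011 μs.
End-to-end = 128000 μs.

128000 μs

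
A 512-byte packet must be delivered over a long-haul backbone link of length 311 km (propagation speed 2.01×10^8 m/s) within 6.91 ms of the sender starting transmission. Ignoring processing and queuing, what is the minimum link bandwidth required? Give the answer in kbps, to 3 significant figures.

L = 4096 bits.
Propagation delay = 311000 / 2.01e+08 = 1.54726 ms.
Transmission budget = 6.91 − 1.54726 = 5.36274 ms.
R ≥ L / t_tx = 4096 bits / 0.00536274 s = 764 kbps.

764 kbps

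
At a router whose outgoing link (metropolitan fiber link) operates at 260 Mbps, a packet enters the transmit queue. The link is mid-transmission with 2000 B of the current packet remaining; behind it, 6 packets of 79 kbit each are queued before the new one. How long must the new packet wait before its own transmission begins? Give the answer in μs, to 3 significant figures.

1880 μs

Each queued packet: L/R = 79000/260000000 = 303.846 μs.
6 queued → 1823.08 μs.
Plus remaining 16000 bits of current packet: 61.5385 μs.
Queuing delay = 1880 μs.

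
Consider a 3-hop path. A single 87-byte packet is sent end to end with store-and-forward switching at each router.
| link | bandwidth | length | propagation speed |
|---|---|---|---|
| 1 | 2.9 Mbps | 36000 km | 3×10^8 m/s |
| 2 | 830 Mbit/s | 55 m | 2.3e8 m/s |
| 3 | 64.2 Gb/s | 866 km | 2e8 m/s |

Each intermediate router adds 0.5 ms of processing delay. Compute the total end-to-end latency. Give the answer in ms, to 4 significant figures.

L = 87 × 8 = 696 bits.
Transmission delays (L/R per hop): 0.24, 0.000838554, 1.08411e-05 ms; sum = 0.240849 ms.
Propagation delays (d/s per hop): 120, 0.00023913, 4.33 ms; sum = 124.33 ms.
Processing at 2 router(s): 2 × 0.5 ms = 1 ms.
End-to-end = 125.6 ms.

125.6 ms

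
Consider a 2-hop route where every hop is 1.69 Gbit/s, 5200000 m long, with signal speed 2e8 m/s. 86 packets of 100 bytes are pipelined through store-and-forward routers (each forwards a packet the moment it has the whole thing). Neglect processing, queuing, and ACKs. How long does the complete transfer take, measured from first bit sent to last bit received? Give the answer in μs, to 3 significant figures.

Per-hop transmission t_tx = L/R = 800/1690000000 = 0.473373 μs.
Per-hop propagation t_prop = 5200000/200000000 = 26000 μs.
Pipeline fill: first packet needs 2·t_tx to clear all hops; remaining 85 packets each add one t_tx.
Total = (2+86-1)·t_tx + 2·t_prop = 87·0.473373 + 2·26000 = 52000 μs.

52000 μs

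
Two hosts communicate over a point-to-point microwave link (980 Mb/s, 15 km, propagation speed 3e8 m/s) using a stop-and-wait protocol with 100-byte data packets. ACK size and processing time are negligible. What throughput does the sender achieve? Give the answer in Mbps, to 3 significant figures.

7.94 Mbps

t_tx = L/R = 800/980000000 = 8.16327e-07 s.
t_prop = 15000/300000000 = 5e-05 s; RTT = 0.0001 s.
Cycle = t_tx + RTT = 0.000100816 s.
Throughput = L / cycle = 800 / 0.000100816 = 7.94 Mbps.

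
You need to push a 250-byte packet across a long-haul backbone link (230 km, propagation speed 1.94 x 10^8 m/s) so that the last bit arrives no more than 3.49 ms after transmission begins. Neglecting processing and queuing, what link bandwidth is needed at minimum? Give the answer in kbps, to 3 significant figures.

L = 2000 bits.
Propagation delay = 230000 / 194000000 = 1.18557 ms.
Transmission budget = 3.49 − 1.18557 = 2.30443 ms.
R ≥ L / t_tx = 2000 bits / 0.00230443 s = 868 kbps.

868 kbps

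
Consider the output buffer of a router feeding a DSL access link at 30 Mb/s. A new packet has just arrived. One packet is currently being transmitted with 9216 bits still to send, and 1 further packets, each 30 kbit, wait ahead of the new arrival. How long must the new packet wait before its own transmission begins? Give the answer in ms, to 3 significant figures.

1.31 ms

Each queued packet: L/R = 30000/30000000 = 1 ms.
1 queued → 1 ms.
Plus remaining 9216 bits of current packet: 0.3072 ms.
Queuing delay = 1.31 ms.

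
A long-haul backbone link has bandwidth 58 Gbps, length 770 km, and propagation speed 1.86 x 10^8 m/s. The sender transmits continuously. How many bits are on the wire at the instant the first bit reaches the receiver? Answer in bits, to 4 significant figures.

Propagation delay = 770000 / 186000000 = 0.00413978 s.
BDP = R × t_prop = 58000000000 × 0.00413978 = 240108000 bits.

240100000 bits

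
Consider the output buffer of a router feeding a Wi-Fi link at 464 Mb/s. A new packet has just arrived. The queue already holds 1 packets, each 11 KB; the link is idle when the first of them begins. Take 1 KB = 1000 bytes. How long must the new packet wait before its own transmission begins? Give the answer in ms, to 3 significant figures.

Each queued packet: L/R = 88000/464000000 = 0.189655 ms.
1 queued → 0.189655 ms.
Queuing delay = 0.190 ms.

0.190 ms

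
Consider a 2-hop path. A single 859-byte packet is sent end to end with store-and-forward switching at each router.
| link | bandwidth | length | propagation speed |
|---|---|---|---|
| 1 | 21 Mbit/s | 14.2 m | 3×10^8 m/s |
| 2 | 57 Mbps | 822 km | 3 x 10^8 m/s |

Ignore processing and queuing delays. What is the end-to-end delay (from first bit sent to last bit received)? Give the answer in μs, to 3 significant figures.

3190 μs

L = 859 × 8 = 6872 bits.
Transmission delays (L/R per hop): 327.238, 120.561 μs; sum = 447.799 μs.
Propagation delays (d/s per hop): 0.0473333, 2740 μs; sum = 2740.05 μs.
End-to-end = 3190 μs.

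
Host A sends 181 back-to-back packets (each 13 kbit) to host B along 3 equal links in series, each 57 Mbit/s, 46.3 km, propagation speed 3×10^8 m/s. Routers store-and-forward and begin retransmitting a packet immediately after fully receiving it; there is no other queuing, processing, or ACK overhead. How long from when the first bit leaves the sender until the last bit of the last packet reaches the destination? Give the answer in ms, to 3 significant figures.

Per-hop transmission t_tx = L/R = 13000/57000000 = 0.22807 ms.
Per-hop propagation t_prop = 46300/300000000 = 0.154333 ms.
Pipeline fill: first packet needs 3·t_tx to clear all hops; remaining 180 packets each add one t_tx.
Total = (3+181-1)·t_tx + 3·t_prop = 183·0.22807 + 3·0.154333 = 42.2 ms.

42.2 ms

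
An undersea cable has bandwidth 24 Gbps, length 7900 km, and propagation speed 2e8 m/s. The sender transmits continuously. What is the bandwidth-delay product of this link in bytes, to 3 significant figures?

Propagation delay = 7900000 / 200000000 = 0.0395 s.
BDP = R × t_prop = 24000000000 × 0.0395 = 948000000 bits.
In bytes: 948000000/8 = 119000000 bytes.

119000000 bytes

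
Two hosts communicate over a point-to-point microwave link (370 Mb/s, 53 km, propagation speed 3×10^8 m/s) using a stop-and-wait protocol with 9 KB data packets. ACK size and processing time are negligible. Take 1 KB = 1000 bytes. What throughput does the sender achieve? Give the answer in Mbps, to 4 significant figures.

131.4 Mbps

t_tx = L/R = 72000/370000000 = 0.000194595 s.
t_prop = 53000/300000000 = 0.000176667 s; RTT = 0.000353333 s.
Cycle = t_tx + RTT = 0.000547928 s.
Throughput = L / cycle = 72000 / 0.000547928 = 131.4 Mbps.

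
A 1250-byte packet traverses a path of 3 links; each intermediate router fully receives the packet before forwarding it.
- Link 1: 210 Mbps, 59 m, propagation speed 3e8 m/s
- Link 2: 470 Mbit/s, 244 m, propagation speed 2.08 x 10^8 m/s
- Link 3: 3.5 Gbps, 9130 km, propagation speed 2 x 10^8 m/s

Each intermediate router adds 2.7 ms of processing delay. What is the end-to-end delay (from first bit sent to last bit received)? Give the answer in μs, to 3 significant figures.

51100 μs

L = 1250 × 8 = 10000 bits.
Transmission delays (L/R per hop): 47.619, 21.2766, 2.85714 μs; sum = 71.7528 μs.
Propagation delays (d/s per hop): 0.196667, 1.17308, 45650 μs; sum = 45651.4 μs.
Processing at 2 router(s): 2 × 2.7 ms = 5400 μs.
End-to-end = 51100 μs.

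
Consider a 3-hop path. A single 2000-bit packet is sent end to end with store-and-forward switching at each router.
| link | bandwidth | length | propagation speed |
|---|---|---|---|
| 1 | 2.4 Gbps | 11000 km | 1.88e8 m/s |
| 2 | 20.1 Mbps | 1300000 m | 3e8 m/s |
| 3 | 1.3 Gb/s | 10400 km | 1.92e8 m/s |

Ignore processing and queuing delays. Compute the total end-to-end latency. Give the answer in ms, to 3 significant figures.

117 ms

Transmission delays (L/R per hop): 0.000833333, 0.0995025, 0.00153846 ms; sum = 0.101874 ms.
Propagation delays (d/s per hop): 58.5106, 4.33333, 54.1667 ms; sum = 117.011 ms.
End-to-end = 117 ms.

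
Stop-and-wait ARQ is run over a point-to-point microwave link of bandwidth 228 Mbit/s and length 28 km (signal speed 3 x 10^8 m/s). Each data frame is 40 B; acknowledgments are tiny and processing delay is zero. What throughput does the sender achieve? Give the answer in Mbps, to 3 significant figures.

t_tx = L/R = 320/228000000 = 1.40351e-06 s.
t_prop = 28000/300000000 = 9.33333e-05 s; RTT = 0.000186667 s.
Cycle = t_tx + RTT = 0.00018807 s.
Throughput = L / cycle = 320 / 0.00018807 = 1.70 Mbps.

1.70 Mbps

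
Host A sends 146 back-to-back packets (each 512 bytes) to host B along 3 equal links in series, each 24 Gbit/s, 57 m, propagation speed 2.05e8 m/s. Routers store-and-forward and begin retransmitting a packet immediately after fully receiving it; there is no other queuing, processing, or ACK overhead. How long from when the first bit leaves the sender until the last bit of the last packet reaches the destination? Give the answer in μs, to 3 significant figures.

Per-hop transmission t_tx = L/R = 4096/24000000000 = 0.170667 μs.
Per-hop propagation t_prop = 57/2.05e+08 = 0.278049 μs.
Pipeline fill: first packet needs 3·t_tx to clear all hops; remaining 145 packets each add one t_tx.
Total = (3+146-1)·t_tx + 3·t_prop = 148·0.170667 + 3·0.278049 = 26.1 μs.

26.1 μs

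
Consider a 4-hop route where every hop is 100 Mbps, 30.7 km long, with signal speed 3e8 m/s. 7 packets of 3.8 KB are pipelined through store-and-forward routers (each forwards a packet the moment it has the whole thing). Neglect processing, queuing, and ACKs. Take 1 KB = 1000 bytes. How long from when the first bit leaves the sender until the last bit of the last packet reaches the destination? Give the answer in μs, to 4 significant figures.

3449 μs

Per-hop transmission t_tx = L/R = 30400/100000000 = 304 μs.
Per-hop propagation t_prop = 30700/300000000 = 102.333 μs.
Pipeline fill: first packet needs 4·t_tx to clear all hops; remaining 6 packets each add one t_tx.
Total = (4+7-1)·t_tx + 4·t_prop = 10·304 + 4·102.333 = 3449 μs.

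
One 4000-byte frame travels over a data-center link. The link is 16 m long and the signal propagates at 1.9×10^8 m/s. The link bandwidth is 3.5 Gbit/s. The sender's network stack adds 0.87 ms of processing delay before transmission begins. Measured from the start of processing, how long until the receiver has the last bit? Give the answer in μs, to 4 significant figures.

L = 4000 × 8 = 32000 bits.
Transmission delay = L/R = 32000 / 3500000000 = 9.14286 μs.
Propagation delay = d/s = 16 m / 190000000 m/s = 0.0842105 μs.
Plus processing delay 0.87 ms = 870 μs.
Total = 879.2 μs.

879.2 μs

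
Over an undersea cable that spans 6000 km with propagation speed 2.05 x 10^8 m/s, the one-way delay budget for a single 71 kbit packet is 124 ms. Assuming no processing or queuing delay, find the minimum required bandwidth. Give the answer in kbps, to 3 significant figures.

749 kbps

Propagation delay = 6000000 / 2.05e+08 = 29.2683 ms.
Transmission budget = 124 − 29.2683 = 94.7317 ms.
R ≥ L / t_tx = 71000 bits / 0.0947317 s = 749 kbps.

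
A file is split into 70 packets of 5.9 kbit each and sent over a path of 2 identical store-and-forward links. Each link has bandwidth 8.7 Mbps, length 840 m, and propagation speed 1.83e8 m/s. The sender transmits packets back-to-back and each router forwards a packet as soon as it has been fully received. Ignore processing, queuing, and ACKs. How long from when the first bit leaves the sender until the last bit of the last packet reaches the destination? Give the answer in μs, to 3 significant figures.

48200 μs

Per-hop transmission t_tx = L/R = 5900/8700000 = 678.161 μs.
Per-hop propagation t_prop = 840/183000000 = 4.59016 μs.
Pipeline fill: first packet needs 2·t_tx to clear all hops; remaining 69 packets each add one t_tx.
Total = (2+70-1)·t_tx + 2·t_prop = 71·678.161 + 2·4.59016 = 48200 μs.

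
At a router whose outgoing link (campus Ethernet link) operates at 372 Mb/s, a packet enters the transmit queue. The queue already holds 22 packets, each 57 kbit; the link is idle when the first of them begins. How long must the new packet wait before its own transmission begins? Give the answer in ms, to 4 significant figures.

Each queued packet: L/R = 57000/372000000 = 0.153226 ms.
22 queued → 3.37097 ms.
Queuing delay = 3.371 ms.

3.371 ms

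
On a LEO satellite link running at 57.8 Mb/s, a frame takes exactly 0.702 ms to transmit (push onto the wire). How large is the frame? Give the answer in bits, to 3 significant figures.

L = R × t_tx = 57800000 b/s × 0.000702 s = 40575.6 bits.

40600 bits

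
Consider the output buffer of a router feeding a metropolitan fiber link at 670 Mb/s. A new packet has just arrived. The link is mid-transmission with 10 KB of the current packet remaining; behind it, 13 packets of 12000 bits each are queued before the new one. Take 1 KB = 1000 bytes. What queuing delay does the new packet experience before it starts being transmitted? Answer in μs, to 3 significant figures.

352 μs

Each queued packet: L/R = 12000/670000000 = 17.9104 μs.
13 queued → 232.836 μs.
Plus remaining 80000 bits of current packet: 119.403 μs.
Queuing delay = 352 μs.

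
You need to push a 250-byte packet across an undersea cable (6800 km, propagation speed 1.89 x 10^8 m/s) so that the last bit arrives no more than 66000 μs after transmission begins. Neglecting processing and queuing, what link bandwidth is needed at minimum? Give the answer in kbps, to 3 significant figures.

66.6 kbps

L = 2000 bits.
Propagation delay = 6800000 / 189000000 = 35978.8 μs.
Transmission budget = 66000 − 35978.8 = 30021.2 μs.
R ≥ L / t_tx = 2000 bits / 0.0300212 s = 66.6 kbps.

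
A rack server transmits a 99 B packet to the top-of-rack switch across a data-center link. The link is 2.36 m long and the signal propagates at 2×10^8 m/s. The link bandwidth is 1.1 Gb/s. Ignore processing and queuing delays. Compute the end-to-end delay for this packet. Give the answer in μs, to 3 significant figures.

L = 99 × 8 = 792 bits.
Transmission delay = L/R = 792 / 1100000000 = 0.72 μs.
Propagation delay = d/s = 2.36 m / 200000000 m/s = 0.0118 μs.
Total = 0.732 μs.

0.732 μs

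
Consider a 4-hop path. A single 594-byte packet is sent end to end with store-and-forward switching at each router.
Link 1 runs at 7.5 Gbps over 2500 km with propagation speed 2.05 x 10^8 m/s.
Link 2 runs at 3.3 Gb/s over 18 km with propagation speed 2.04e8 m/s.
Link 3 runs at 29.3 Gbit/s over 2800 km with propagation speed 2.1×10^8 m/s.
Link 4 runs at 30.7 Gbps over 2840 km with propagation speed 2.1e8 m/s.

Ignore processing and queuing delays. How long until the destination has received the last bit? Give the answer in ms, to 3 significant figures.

L = 594 × 8 = 4752 bits.
Transmission delays (L/R per hop): 0.0006336, 0.00144, 0.000162184, 0.000154788 ms; sum = 0.00239057 ms.
Propagation delays (d/s per hop): 12.1951, 0.0882353, 13.3333, 13.5238 ms; sum = 39.1405 ms.
End-to-end = 39.1 ms.

39.1 ms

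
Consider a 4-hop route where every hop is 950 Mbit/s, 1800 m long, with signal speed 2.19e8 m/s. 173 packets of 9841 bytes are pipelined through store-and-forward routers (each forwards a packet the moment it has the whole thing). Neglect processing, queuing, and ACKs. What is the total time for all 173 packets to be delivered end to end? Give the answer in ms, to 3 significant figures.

Per-hop transmission t_tx = L/R = 78728/950000000 = 0.0828716 ms.
Per-hop propagation t_prop = 1800/219000000 = 0.00821918 ms.
Pipeline fill: first packet needs 4·t_tx to clear all hops; remaining 172 packets each add one t_tx.
Total = (4+173-1)·t_tx + 4·t_prop = 176·0.0828716 + 4·0.00821918 = 14.6 ms.

14.6 ms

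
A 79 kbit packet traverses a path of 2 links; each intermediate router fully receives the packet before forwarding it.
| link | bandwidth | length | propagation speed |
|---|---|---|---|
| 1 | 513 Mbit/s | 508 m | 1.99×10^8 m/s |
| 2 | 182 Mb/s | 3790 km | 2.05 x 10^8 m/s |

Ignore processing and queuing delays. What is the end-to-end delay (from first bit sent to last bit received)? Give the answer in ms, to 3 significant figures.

19.1 ms

L = 79000 bits.
Transmission delays (L/R per hop): 0.153996, 0.434066 ms; sum = 0.588062 ms.
Propagation delays (d/s per hop): 0.00255276, 18.4878 ms; sum = 18.4904 ms.
End-to-end = 19.1 ms.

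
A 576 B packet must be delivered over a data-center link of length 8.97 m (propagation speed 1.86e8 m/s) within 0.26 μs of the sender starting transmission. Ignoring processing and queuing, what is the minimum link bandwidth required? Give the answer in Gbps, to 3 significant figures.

L = 4608 bits.
Propagation delay = 8.97 / 186000000 = 0.0482258 μs.
Transmission budget = 0.26 − 0.0482258 = 0.211774 μs.
R ≥ L / t_tx = 4608 bits / 2.11774e-07 s = 21.8 Gbps.

21.8 Gbps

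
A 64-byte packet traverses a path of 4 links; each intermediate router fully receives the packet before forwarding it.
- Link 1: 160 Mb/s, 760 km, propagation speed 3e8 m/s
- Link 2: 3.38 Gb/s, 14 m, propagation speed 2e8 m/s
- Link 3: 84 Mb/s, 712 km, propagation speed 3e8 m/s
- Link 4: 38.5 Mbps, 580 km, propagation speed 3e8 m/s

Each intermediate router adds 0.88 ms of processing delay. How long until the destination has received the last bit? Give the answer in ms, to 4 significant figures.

9.503 ms

L = 64 × 8 = 512 bits.
Transmission delays (L/R per hop): 0.0032, 0.000151479, 0.00609524, 0.0132987 ms; sum = 0.0227454 ms.
Propagation delays (d/s per hop): 2.53333, 7e-05, 2.37333, 1.93333 ms; sum = 6.84007 ms.
Processing at 3 router(s): 3 × 0.88 ms = 2.64 ms.
End-to-end = 9.503 ms.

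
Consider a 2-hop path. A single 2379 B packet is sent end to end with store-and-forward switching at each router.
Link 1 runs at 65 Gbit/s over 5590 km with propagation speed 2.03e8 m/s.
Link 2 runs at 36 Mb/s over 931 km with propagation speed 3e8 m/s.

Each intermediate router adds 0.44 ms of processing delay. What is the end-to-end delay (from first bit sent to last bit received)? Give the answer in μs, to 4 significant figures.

31610 μs

L = 2379 × 8 = 19032 bits.
Transmission delays (L/R per hop): 0.2928, 528.667 μs; sum = 528.959 μs.
Propagation delays (d/s per hop): 27536.9, 3103.33 μs; sum = 30640.3 μs.
Processing at 1 router(s): 1 × 0.44 ms = 440 μs.
End-to-end = 31610 μs.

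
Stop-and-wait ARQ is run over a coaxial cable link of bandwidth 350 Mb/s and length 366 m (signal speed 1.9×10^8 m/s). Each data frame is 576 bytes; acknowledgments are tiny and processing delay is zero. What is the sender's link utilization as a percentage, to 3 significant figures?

t_tx = L/R = 4608/350000000 = 1.31657e-05 s.
t_prop = 366/190000000 = 1.92632e-06 s; RTT = 3.85263e-06 s.
Cycle = t_tx + RTT = 1.70183e-05 s.
Utilization = t_tx / cycle = 1.31657e-05/1.70183e-05 = 77.4 %.

77.4 %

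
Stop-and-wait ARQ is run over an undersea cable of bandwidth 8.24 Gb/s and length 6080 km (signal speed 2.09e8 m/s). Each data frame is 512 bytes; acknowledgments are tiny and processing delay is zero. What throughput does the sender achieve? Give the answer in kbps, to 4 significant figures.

70.40 kbps

t_tx = L/R = 4096/8240000000 = 4.97087e-07 s.
t_prop = 6080000/209000000 = 0.0290909 s; RTT = 0.0581818 s.
Cycle = t_tx + RTT = 0.0581823 s.
Throughput = L / cycle = 4096 / 0.0581823 = 70.40 kbps.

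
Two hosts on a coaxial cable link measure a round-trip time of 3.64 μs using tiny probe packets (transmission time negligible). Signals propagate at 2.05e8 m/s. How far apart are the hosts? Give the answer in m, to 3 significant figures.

One-way propagation = RTT/2 = 1.82 μs.
d = s × t = 2.05e+08 × 1.82e-06 = 373 m.

373 m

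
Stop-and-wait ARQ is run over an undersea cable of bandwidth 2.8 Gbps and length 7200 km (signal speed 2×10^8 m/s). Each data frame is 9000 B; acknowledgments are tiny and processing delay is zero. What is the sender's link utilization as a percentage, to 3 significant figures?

0.0357 %

t_tx = L/R = 72000/2800000000 = 2.57143e-05 s.
t_prop = 7200000/200000000 = 0.036 s; RTT = 0.072 s.
Cycle = t_tx + RTT = 0.0720257 s.
Utilization = t_tx / cycle = 2.57143e-05/0.0720257 = 0.0357 %.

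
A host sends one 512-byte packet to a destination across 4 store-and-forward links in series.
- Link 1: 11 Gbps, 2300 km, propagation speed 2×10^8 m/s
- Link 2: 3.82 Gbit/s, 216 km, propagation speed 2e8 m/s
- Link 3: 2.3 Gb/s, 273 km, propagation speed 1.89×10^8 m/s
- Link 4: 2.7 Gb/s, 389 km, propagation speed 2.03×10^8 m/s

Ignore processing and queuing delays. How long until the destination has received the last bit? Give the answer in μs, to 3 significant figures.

L = 512 × 8 = 4096 bits.
Transmission delays (L/R per hop): 0.372364, 1.07225, 1.78087, 1.51704 μs; sum = 4.74252 μs.
Propagation delays (d/s per hop): 11500, 1080, 1444.44, 1916.26 μs; sum = 15940.7 μs.
End-to-end = 15900 μs.

15900 μs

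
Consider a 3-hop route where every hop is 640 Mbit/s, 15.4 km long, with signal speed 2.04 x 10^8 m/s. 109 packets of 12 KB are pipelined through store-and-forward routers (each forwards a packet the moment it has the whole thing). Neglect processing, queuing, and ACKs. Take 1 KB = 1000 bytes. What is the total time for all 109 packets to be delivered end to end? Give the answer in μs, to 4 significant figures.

Per-hop transmission t_tx = L/R = 96000/640000000 = 150 μs.
Per-hop propagation t_prop = 15400/204000000 = 75.4902 μs.
Pipeline fill: first packet needs 3·t_tx to clear all hops; remaining 108 packets each add one t_tx.
Total = (3+109-1)·t_tx + 3·t_prop = 111·150 + 3·75.4902 = 16880 μs.

16880 μs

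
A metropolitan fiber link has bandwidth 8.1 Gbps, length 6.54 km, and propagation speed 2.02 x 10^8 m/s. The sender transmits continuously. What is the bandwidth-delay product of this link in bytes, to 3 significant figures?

32800 bytes

Propagation delay = 6540 / 202000000 = 3.23762e-05 s.
BDP = R × t_prop = 8100000000 × 3.23762e-05 = 262248 bits.
In bytes: 262248/8 = 32800 bytes.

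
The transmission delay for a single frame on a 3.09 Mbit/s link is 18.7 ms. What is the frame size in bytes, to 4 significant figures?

7223 bytes

L = R × t_tx = 3090000 b/s × 0.0187 s = 57783 bits.
In bytes: 57783 / 8 = 7223 bytes.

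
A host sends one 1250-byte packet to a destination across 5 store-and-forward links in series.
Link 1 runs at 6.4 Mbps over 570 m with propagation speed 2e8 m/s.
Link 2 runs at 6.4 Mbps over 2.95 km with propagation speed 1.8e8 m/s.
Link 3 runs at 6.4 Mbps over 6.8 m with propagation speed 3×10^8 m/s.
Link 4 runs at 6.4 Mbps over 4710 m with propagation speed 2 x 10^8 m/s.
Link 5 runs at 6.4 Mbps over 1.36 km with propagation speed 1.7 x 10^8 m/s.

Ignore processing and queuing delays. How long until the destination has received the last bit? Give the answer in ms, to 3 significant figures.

L = 1250 × 8 = 10000 bits.
Transmission delay per hop = L/R = 10000/6400000 = 1.5625 ms; 5 hops → 7.8125 ms.
Propagation delays (d/s per hop): 0.00285, 0.0163889, 2.26667e-05, 0.02355, 0.008 ms; sum = 0.0508116 ms.
End-to-end = 7.86 ms.

7.86 ms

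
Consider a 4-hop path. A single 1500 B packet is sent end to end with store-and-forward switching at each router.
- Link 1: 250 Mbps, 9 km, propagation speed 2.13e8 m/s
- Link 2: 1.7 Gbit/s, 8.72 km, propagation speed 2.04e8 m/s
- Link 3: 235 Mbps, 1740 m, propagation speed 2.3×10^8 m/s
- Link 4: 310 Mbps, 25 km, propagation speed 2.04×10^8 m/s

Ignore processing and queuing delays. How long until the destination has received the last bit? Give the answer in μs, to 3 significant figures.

L = 1500 × 8 = 12000 bits.
Transmission delays (L/R per hop): 48, 7.05882, 51.0638, 38.7097 μs; sum = 144.832 μs.
Propagation delays (d/s per hop): 42.2535, 42.7451, 7.56522, 122.549 μs; sum = 215.113 μs.
End-to-end = 360 μs.

360 μs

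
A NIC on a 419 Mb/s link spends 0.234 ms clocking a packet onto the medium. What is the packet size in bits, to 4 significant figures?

L = R × t_tx = 419000000 b/s × 0.000234 s = 98046 bits.

98050 bits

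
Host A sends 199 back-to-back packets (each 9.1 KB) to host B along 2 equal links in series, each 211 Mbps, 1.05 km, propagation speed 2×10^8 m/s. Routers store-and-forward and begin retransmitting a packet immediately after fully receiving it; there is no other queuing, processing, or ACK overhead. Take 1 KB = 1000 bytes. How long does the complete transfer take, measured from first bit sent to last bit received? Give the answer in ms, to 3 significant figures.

69.0 ms

Per-hop transmission t_tx = L/R = 72800/211000000 = 0.345024 ms.
Per-hop propagation t_prop = 1050/200000000 = 0.00525 ms.
Pipeline fill: first packet needs 2·t_tx to clear all hops; remaining 198 packets each add one t_tx.
Total = (2+199-1)·t_tx + 2·t_prop = 200·0.345024 + 2·0.00525 = 69.0 ms.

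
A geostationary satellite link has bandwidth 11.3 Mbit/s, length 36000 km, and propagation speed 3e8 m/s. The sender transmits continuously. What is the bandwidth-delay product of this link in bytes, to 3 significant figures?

Propagation delay = 36000000 / 300000000 = 0.12 s.
BDP = R × t_prop = 11300000 × 0.12 = 1356000 bits.
In bytes: 1356000/8 = 170000 bytes.

170000 bytes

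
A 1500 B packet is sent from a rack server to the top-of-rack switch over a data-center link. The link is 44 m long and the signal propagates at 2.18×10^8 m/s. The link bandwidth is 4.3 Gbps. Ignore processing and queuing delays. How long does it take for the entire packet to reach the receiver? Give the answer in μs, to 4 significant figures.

L = 1500 × 8 = 12000 bits.
Transmission delay = L/R = 12000 / 4300000000 = 2.7907 μs.
Propagation delay = d/s = 44 m / 2.18e+08 m/s = 0.201835 μs.
Total = 2.993 μs.

2.993 μs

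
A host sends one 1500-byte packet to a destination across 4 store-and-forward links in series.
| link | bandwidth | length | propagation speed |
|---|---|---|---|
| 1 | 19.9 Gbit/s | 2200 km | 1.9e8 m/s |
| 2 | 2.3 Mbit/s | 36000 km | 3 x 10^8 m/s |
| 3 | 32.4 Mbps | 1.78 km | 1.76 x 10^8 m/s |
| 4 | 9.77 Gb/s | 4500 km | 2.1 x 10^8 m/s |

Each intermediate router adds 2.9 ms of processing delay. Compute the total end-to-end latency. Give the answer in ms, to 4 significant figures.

L = 1500 × 8 = 12000 bits.
Transmission delays (L/R per hop): 0.000603015, 5.21739, 0.37037, 0.00122825 ms; sum = 5.58959 ms.
Propagation delays (d/s per hop): 11.5789, 120, 0.0101136, 21.4286 ms; sum = 153.018 ms.
Processing at 3 router(s): 3 × 2.9 ms = 8.7 ms.
End-to-end = 167.3 ms.

167.3 ms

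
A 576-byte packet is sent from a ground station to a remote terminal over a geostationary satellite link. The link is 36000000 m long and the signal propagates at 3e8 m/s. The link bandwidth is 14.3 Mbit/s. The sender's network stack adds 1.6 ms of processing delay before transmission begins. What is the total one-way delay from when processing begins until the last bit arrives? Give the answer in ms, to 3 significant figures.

122 ms

L = 576 × 8 = 4608 bits.
Transmission delay = L/R = 4608 / 14300000 = 0.322238 ms.
Propagation delay = d/s = 36000000 m / 300000000 m/s = 120 ms.
Plus processing delay 1.6 ms = 1.6 ms.
Total = 122 ms.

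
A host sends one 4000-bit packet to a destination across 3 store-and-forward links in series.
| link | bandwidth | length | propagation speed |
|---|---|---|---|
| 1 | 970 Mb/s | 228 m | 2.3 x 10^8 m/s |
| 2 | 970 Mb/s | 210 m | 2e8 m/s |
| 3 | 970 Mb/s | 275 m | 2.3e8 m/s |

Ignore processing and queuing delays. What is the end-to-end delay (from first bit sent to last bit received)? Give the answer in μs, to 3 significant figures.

Transmission delay per hop = L/R = 4000/970000000 = 4.12371 μs; 3 hops → 12.3711 μs.
Propagation delays (d/s per hop): 0.991304, 1.05, 1.19565 μs; sum = 3.23696 μs.
End-to-end = 15.6 μs.

15.6 μs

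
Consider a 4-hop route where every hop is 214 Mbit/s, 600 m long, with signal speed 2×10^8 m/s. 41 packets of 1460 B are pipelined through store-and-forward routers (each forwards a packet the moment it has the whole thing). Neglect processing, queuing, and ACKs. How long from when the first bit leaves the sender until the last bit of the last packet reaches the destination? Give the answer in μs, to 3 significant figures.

Per-hop transmission t_tx = L/R = 11680/214000000 = 54.5794 μs.
Per-hop propagation t_prop = 600/200000000 = 3 μs.
Pipeline fill: first packet needs 4·t_tx to clear all hops; remaining 40 packets each add one t_tx.
Total = (4+41-1)·t_tx + 4·t_prop = 44·54.5794 + 4·3 = 2410 μs.

2410 μs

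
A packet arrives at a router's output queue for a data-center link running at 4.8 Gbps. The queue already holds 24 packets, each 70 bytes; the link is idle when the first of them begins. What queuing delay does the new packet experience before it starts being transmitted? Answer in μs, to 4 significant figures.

Each queued packet: L/R = 560/4800000000 = 0.116667 μs.
24 queued → 2.8 μs.
Queuing delay = 2.800 μs.

2.800 μs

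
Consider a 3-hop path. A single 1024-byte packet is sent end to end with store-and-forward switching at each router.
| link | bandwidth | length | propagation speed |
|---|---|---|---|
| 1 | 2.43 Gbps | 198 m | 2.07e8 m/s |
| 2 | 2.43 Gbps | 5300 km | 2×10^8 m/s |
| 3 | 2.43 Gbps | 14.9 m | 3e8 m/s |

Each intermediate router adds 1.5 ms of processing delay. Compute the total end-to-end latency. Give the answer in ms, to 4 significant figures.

L = 1024 × 8 = 8192 bits.
Transmission delay per hop = L/R = 8192/2430000000 = 0.00337119 ms; 3 hops → 0.0101136 ms.
Propagation delays (d/s per hop): 0.000956522, 26.5, 4.96667e-05 ms; sum = 26.501 ms.
Processing at 2 router(s): 2 × 1.5 ms = 3 ms.
End-to-end = 29.51 ms.

29.51 ms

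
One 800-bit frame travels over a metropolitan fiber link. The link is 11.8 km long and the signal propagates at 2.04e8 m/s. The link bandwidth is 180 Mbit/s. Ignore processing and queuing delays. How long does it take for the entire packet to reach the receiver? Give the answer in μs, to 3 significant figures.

62.3 μs

Transmission delay = L/R = 800 / 180000000 = 4.44444 μs.
Propagation delay = d/s = 11800 m / 204000000 m/s = 57.8431 μs.
Total = 62.3 μs.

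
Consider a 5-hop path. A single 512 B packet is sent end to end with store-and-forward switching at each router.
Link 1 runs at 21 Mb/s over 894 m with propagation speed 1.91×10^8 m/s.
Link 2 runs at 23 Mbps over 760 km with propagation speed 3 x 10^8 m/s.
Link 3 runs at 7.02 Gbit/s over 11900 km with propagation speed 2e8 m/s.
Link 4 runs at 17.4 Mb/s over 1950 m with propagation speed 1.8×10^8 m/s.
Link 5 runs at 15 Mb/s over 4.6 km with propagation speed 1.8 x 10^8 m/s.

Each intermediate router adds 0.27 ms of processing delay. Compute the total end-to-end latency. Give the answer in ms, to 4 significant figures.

L = 512 × 8 = 4096 bits.
Transmission delays (L/R per hop): 0.195048, 0.178087, 0.000583476, 0.235402, 0.273067 ms; sum = 0.882187 ms.
Propagation delays (d/s per hop): 0.00468063, 2.53333, 59.5, 0.0108333, 0.0255556 ms; sum = 62.0744 ms.
Processing at 4 router(s): 4 × 0.27 ms = 1.08 ms.
End-to-end = 64.04 ms.

64.04 ms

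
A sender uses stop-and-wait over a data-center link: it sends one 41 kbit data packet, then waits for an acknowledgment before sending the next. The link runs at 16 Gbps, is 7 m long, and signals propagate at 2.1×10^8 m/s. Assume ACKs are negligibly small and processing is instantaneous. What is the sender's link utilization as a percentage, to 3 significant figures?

t_tx = L/R = 41000/16000000000 = 2.5625e-06 s.
t_prop = 7/210000000 = 3.33333e-08 s; RTT = 6.66667e-08 s.
Cycle = t_tx + RTT = 2.62917e-06 s.
Utilization = t_tx / cycle = 2.5625e-06/2.62917e-06 = 97.5 %.

97.5 %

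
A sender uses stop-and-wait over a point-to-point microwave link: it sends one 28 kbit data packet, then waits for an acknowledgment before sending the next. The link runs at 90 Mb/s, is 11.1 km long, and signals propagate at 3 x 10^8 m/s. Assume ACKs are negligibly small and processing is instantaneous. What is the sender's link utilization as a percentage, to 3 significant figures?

80.8 %

t_tx = L/R = 28000/90000000 = 0.000311111 s.
t_prop = 11100/300000000 = 3.7e-05 s; RTT = 7.4e-05 s.
Cycle = t_tx + RTT = 0.000385111 s.
Utilization = t_tx / cycle = 0.000311111/0.000385111 = 80.8 %.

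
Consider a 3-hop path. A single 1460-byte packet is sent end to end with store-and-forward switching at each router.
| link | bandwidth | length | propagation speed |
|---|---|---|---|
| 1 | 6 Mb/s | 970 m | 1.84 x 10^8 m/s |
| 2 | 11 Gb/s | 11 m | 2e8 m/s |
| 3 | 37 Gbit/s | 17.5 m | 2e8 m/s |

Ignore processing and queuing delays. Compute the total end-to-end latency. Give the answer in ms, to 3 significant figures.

L = 1460 × 8 = 11680 bits.
Transmission delays (L/R per hop): 1.94667, 0.00106182, 0.000315676 ms; sum = 1.94804 ms.
Propagation delays (d/s per hop): 0.00527174, 5.5e-05, 8.75e-05 ms; sum = 0.00541424 ms.
End-to-end = 1.95 ms.

1.95 ms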